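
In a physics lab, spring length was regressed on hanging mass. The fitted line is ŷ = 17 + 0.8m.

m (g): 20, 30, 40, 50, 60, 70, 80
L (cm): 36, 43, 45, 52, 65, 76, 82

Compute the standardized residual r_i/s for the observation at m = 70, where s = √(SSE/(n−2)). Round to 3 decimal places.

0.839

m=20: ŷ = 17 + 0.8·20 = 33; r = 36 − 33 = 3
m=30: ŷ = 17 + 0.8·30 = 41; r = 43 − 41 = 2
m=40: ŷ = 17 + 0.8·40 = 49; r = 45 − 49 = -4
m=50: ŷ = 17 + 0.8·50 = 57; r = 52 − 57 = -5
m=60: ŷ = 17 + 0.8·60 = 65; r = 65 − 65 = 0
m=70: ŷ = 17 + 0.8·70 = 73; r = 76 − 73 = 3
m=80: ŷ = 17 + 0.8·80 = 81; r = 82 − 81 = 1
SSE = 9 + 4 + 16 + 25 + 0 + 9 + 1 = 64
s = √(64/5) = 3.57771
r/s = 3 / 3.57771 = 0.839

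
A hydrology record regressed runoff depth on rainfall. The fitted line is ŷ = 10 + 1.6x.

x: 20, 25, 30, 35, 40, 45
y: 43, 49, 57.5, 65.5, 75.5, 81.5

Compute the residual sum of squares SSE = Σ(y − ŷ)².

SSE = 5

x=20: ŷ = 10 + 1.6·20 = 42; e = 43 − 42 = 1
x=25: ŷ = 10 + 1.6·25 = 50; e = 49 − 50 = -1
x=30: ŷ = 10 + 1.6·30 = 58; e = 57.5 − 58 = -0.5
x=35: ŷ = 10 + 1.6·35 = 66; e = 65.5 − 66 = -0.5
x=40: ŷ = 10 + 1.6·40 = 74; e = 75.5 − 74 = 1.5
x=45: ŷ = 10 + 1.6·45 = 82; e = 81.5 − 82 = -0.5
SSE = 1 + 1 + 0.25 + 0.25 + 2.25 + 0.25 = 5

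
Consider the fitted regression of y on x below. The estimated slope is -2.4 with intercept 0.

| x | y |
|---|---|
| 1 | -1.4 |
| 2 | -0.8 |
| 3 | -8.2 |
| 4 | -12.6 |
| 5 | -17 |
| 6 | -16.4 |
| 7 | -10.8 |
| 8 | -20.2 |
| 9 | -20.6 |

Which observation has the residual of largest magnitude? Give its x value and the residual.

x = 7, r = 6

x=1: ŷ = −2.4·1 = -2.4; r = -1.4 − (-2.4) = 1
x=2: ŷ = −2.4·2 = -4.8; r = -0.8 − (-4.8) = 4
x=3: ŷ = −2.4·3 = -7.2; r = -8.2 − (-7.2) = -1
x=4: ŷ = −2.4·4 = -9.6; r = -12.6 − (-9.6) = -3
x=5: ŷ = −2.4·5 = -12; r = -17 − (-12) = -5
x=6: ŷ = −2.4·6 = -14.4; r = -16.4 − (-14.4) = -2
x=7: ŷ = −2.4·7 = -16.8; r = -10.8 − (-16.8) = 6
x=8: ŷ = −2.4·8 = -19.2; r = -20.2 − (-19.2) = -1
x=9: ŷ = −2.4·9 = -21.6; r = -20.6 − (-21.6) = 1
Largest |r| is 6 at x = 7, residual 6.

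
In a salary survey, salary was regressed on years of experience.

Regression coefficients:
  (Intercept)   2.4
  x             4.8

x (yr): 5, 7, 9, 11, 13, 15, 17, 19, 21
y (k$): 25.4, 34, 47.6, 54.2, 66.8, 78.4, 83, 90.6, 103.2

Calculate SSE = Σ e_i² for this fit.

SSE = 40

x=5: ŷ = 2.4 + 4.8·5 = 26.4; e = 25.4 − 26.4 = -1
x=7: ŷ = 2.4 + 4.8·7 = 36; e = 34 − 36 = -2
x=9: ŷ = 2.4 + 4.8·9 = 45.6; e = 47.6 − 45.6 = 2
x=11: ŷ = 2.4 + 4.8·11 = 55.2; e = 54.2 − 55.2 = -1
x=13: ŷ = 2.4 + 4.8·13 = 64.8; e = 66.8 − 64.8 = 2
x=15: ŷ = 2.4 + 4.8·15 = 74.4; e = 78.4 − 74.4 = 4
x=17: ŷ = 2.4 + 4.8·17 = 84; e = 83 − 84 = -1
x=19: ŷ = 2.4 + 4.8·19 = 93.6; e = 90.6 − 93.6 = -3
x=21: ŷ = 2.4 + 4.8·21 = 103.2; e = 103.2 − 103.2 = 0
SSE = 1 + 4 + 4 + 1 + 4 + 16 + 1 + 9 + 0 = 40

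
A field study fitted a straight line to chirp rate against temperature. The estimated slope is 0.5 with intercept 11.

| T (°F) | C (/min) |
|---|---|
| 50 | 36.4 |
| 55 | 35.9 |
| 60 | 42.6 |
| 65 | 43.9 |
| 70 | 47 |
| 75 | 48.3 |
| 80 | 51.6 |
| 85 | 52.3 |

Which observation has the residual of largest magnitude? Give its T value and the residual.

T=50: ŷ = 11 + 0.5·50 = 36; r = 36.4 − 36 = 0.4
T=55: ŷ = 11 + 0.5·55 = 38.5; r = 35.9 − 38.5 = -2.6
T=60: ŷ = 11 + 0.5·60 = 41; r = 42.6 − 41 = 1.6
T=65: ŷ = 11 + 0.5·65 = 43.5; r = 43.9 − 43.5 = 0.4
T=70: ŷ = 11 + 0.5·70 = 46; r = 47 − 46 = 1
T=75: ŷ = 11 + 0.5·75 = 48.5; r = 48.3 − 48.5 = -0.2
T=80: ŷ = 11 + 0.5·80 = 51; r = 51.6 − 51 = 0.6
T=85: ŷ = 11 + 0.5·85 = 53.5; r = 52.3 − 53.5 = -1.2
Largest |r| is 2.6 at T = 55, residual -2.6.

T = 55, r = -2.6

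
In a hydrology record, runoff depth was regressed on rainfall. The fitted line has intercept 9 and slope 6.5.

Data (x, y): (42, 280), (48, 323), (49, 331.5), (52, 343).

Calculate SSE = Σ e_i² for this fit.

SSE = 40

x=42: ŷ = 9 + 6.5·42 = 282; e = 280 − 282 = -2
x=48: ŷ = 9 + 6.5·48 = 321; e = 323 − 321 = 2
x=49: ŷ = 9 + 6.5·49 = 327.5; e = 331.5 − 327.5 = 4
x=52: ŷ = 9 + 6.5·52 = 347; e = 343 − 347 = -4
SSE = 4 + 4 + 16 + 16 = 40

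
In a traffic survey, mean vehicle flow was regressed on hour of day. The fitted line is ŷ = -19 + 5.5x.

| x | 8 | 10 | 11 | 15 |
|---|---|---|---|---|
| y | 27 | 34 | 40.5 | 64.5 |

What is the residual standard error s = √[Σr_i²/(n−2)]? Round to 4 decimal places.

x=8: ŷ = -19 + 5.5·8 = 25; r = 27 − 25 = 2
x=10: ŷ = -19 + 5.5·10 = 36; r = 34 − 36 = -2
x=11: ŷ = -19 + 5.5·11 = 41.5; r = 40.5 − 41.5 = -1
x=15: ŷ = -19 + 5.5·15 = 63.5; r = 64.5 − 63.5 = 1
SSE = 4 + 4 + 1 + 1 = 10
s = √(10/2) = √5 ≈ 2.2361

s = 2.2361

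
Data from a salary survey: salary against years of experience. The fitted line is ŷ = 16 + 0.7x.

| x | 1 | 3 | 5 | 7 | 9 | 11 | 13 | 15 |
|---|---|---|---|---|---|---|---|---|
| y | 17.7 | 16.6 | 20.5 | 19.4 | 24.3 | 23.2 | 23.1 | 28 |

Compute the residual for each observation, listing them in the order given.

1, -1.5, 1, -1.5, 2, -0.5, -2, 1.5

x=1: ŷ = 16 + 0.7·1 = 16.7; e = 17.7 − 16.7 = 1
x=3: ŷ = 16 + 0.7·3 = 18.1; e = 16.6 − 18.1 = -1.5
x=5: ŷ = 16 + 0.7·5 = 19.5; e = 20.5 − 19.5 = 1
x=7: ŷ = 16 + 0.7·7 = 20.9; e = 19.4 − 20.9 = -1.5
x=9: ŷ = 16 + 0.7·9 = 22.3; e = 24.3 − 22.3 = 2
x=11: ŷ = 16 + 0.7·11 = 23.7; e = 23.2 − 23.7 = -0.5
x=13: ŷ = 16 + 0.7·13 = 25.1; e = 23.1 − 25.1 = -2
x=15: ŷ = 16 + 0.7·15 = 26.5; e = 28 − 26.5 = 1.5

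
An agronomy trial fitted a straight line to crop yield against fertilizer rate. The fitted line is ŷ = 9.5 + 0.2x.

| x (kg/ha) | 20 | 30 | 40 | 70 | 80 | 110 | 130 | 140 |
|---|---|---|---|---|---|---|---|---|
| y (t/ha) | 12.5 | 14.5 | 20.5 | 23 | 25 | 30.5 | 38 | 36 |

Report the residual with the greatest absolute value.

e = 3

x=20: ŷ = 9.5 + 0.2·20 = 13.5; e = 12.5 − 13.5 = -1
x=30: ŷ = 9.5 + 0.2·30 = 15.5; e = 14.5 − 15.5 = -1
x=40: ŷ = 9.5 + 0.2·40 = 17.5; e = 20.5 − 17.5 = 3
x=70: ŷ = 9.5 + 0.2·70 = 23.5; e = 23 − 23.5 = -0.5
x=80: ŷ = 9.5 + 0.2·80 = 25.5; e = 25 − 25.5 = -0.5
x=110: ŷ = 9.5 + 0.2·110 = 31.5; e = 30.5 − 31.5 = -1
x=130: ŷ = 9.5 + 0.2·130 = 35.5; e = 38 − 35.5 = 2.5
x=140: ŷ = 9.5 + 0.2·140 = 37.5; e = 36 − 37.5 = -1.5
Largest |e| is 3 at x = 40, residual 3.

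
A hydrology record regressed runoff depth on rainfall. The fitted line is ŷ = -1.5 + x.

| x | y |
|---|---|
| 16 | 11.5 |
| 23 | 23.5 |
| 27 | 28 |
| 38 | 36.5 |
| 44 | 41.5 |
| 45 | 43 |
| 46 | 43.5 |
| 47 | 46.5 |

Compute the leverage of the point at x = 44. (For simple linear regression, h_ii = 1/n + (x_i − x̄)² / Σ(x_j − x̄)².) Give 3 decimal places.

h = 0.192

x̄ = (16 + 23 + 27 + 38 + 44 + 45 + 46 + 47)/8 = 35.75
Σ(x − x̄)² = 390.062 + 162.562 + 76.5625 + 5.0625 + 68.0625 + 85.5625 + 105.062 + 126.562 = 1019.5
h = 1/8 + (8.25)²/1019.5 = 0.125 + 0.0667607 = 0.192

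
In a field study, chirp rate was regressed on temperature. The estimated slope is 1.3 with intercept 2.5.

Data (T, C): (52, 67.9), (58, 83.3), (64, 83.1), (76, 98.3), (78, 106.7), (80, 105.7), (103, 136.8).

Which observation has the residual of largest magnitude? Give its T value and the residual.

T = 58, e = 5.4

T=52: ŷ = 2.5 + 1.3·52 = 70.1; e = 67.9 − 70.1 = -2.2
T=58: ŷ = 2.5 + 1.3·58 = 77.9; e = 83.3 − 77.9 = 5.4
T=64: ŷ = 2.5 + 1.3·64 = 85.7; e = 83.1 − 85.7 = -2.6
T=76: ŷ = 2.5 + 1.3·76 = 101.3; e = 98.3 − 101.3 = -3
T=78: ŷ = 2.5 + 1.3·78 = 103.9; e = 106.7 − 103.9 = 2.8
T=80: ŷ = 2.5 + 1.3·80 = 106.5; e = 105.7 − 106.5 = -0.8
T=103: ŷ = 2.5 + 1.3·103 = 136.4; e = 136.8 − 136.4 = 0.4
Largest |e| is 5.4 at T = 58, residual 5.4.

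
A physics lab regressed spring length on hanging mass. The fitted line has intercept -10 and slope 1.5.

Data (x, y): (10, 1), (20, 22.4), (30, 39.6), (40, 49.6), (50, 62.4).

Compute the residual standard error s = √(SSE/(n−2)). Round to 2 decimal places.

x=10: ŷ = -10 + 1.5·10 = 5; e = 1 − 5 = -4
x=20: ŷ = -10 + 1.5·20 = 20; e = 22.4 − 20 = 2.4
x=30: ŷ = -10 + 1.5·30 = 35; e = 39.6 − 35 = 4.6
x=40: ŷ = -10 + 1.5·40 = 50; e = 49.6 − 50 = -0.4
x=50: ŷ = -10 + 1.5·50 = 65; e = 62.4 − 65 = -2.6
SSE = 16 + 5.76 + 21.16 + 0.16 + 6.76 = 49.84
s = √(49.84/3) = √16.6133 ≈ 4.08

s = 4.08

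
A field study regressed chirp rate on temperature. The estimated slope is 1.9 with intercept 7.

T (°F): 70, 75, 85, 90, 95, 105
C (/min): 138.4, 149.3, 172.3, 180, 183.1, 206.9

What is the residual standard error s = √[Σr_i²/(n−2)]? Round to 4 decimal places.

T=70: Ĉ = 7 + 1.9·70 = 140; r = 138.4 − 140 = -1.6
T=75: Ĉ = 7 + 1.9·75 = 149.5; r = 149.3 − 149.5 = -0.2
T=85: Ĉ = 7 + 1.9·85 = 168.5; r = 172.3 − 168.5 = 3.8
T=90: Ĉ = 7 + 1.9·90 = 178; r = 180 − 178 = 2
T=95: Ĉ = 7 + 1.9·95 = 187.5; r = 183.1 − 187.5 = -4.4
T=105: Ĉ = 7 + 1.9·105 = 206.5; r = 206.9 − 206.5 = 0.4
SSE = 2.56 + 0.04 + 14.44 + 4 + 19.36 + 0.16 = 40.56
s = √(40.56/4) = √10.14 ≈ 3.1843

s = 3.1843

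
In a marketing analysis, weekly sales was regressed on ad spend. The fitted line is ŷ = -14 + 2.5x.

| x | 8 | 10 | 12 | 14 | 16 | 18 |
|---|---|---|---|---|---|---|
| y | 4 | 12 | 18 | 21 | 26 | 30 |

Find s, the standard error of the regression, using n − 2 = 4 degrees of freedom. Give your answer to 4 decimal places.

x=8: ŷ = -14 + 2.5·8 = 6; r = 4 − 6 = -2
x=10: ŷ = -14 + 2.5·10 = 11; r = 12 − 11 = 1
x=12: ŷ = -14 + 2.5·12 = 16; r = 18 − 16 = 2
x=14: ŷ = -14 + 2.5·14 = 21; r = 21 − 21 = 0
x=16: ŷ = -14 + 2.5·16 = 26; r = 26 − 26 = 0
x=18: ŷ = -14 + 2.5·18 = 31; r = 30 − 31 = -1
SSE = 4 + 1 + 4 + 0 + 0 + 1 = 10
s = √(10/4) = √2.5 ≈ 1.5811

s = 1.5811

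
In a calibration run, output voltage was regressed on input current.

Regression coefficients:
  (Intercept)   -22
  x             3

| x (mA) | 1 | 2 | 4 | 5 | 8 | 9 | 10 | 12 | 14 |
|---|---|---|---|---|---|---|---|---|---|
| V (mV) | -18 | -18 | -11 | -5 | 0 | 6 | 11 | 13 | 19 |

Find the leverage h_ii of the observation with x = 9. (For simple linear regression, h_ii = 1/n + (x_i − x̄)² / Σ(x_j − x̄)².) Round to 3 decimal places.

x̄ = (1 + 2 + 4 + 5 + 8 + 9 + 10 + 12 + 14)/9 = 7.22222
Σ(x − x̄)² = 38.716 + 27.2716 + 10.3827 + 4.93827 + 0.604938 + 3.16049 + 7.71605 + 22.8272 + 45.9383 = 161.556
h = 1/9 + (1.77778)²/161.556 = 0.111111 + 0.0195629 = 0.131

h = 0.131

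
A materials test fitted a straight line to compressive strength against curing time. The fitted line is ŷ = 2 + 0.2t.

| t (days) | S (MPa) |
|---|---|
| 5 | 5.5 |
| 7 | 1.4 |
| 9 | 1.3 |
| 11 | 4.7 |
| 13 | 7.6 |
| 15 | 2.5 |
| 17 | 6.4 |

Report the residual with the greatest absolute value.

r = 3

t=5: ŷ = 2 + 0.2·5 = 3; r = 5.5 − 3 = 2.5
t=7: ŷ = 2 + 0.2·7 = 3.4; r = 1.4 − 3.4 = -2
t=9: ŷ = 2 + 0.2·9 = 3.8; r = 1.3 − 3.8 = -2.5
t=11: ŷ = 2 + 0.2·11 = 4.2; r = 4.7 − 4.2 = 0.5
t=13: ŷ = 2 + 0.2·13 = 4.6; r = 7.6 − 4.6 = 3
t=15: ŷ = 2 + 0.2·15 = 5; r = 2.5 − 5 = -2.5
t=17: ŷ = 2 + 0.2·17 = 5.4; r = 6.4 − 5.4 = 1
Largest |r| is 3 at t = 13, residual 3.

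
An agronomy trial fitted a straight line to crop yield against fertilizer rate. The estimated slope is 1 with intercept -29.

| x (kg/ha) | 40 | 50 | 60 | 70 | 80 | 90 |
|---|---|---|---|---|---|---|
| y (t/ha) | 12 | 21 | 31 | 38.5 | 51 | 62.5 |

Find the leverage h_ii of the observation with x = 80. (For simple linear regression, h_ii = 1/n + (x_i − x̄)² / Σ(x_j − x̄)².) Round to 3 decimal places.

h = 0.295

x̄ = (40 + 50 + 60 + 70 + 80 + 90)/6 = 65
Σ(x − x̄)² = 625 + 225 + 25 + 25 + 225 + 625 = 1750
h = 1/6 + (15)²/1750 = 0.166667 + 0.128571 = 0.295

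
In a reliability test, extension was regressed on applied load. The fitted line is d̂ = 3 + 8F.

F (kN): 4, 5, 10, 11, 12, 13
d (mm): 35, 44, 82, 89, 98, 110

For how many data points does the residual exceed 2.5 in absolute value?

1

F=4: d̂ = 3 + 8·4 = 35; r = 35 − 35 = 0
F=5: d̂ = 3 + 8·5 = 43; r = 44 − 43 = 1
F=10: d̂ = 3 + 8·10 = 83; r = 82 − 83 = -1
F=11: d̂ = 3 + 8·11 = 91; r = 89 − 91 = -2
F=12: d̂ = 3 + 8·12 = 99; r = 98 − 99 = -1
F=13: d̂ = 3 + 8·13 = 107; r = 110 − 107 = 3
|r| > 2.5: F=13 (|r|=3) → 1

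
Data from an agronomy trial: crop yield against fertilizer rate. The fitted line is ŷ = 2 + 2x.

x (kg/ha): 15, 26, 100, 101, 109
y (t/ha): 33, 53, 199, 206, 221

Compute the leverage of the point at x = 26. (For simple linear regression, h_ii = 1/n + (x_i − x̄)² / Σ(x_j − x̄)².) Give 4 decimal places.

x̄ = (15 + 26 + 100 + 101 + 109)/5 = 70.2
Σ(x − x̄)² = 3047.04 + 1953.64 + 888.04 + 948.64 + 1505.44 = 8342.8
h = 1/5 + (-44.2)²/8342.8 = 0.2 + 0.234171 = 0.4342

h = 0.4342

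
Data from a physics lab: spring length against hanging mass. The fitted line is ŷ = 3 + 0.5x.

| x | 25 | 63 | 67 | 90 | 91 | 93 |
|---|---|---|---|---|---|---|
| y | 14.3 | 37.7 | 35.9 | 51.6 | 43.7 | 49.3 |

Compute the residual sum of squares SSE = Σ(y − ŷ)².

x=25: ŷ = 3 + 0.5·25 = 15.5; e = 14.3 − 15.5 = -1.2
x=63: ŷ = 3 + 0.5·63 = 34.5; e = 37.7 − 34.5 = 3.2
x=67: ŷ = 3 + 0.5·67 = 36.5; e = 35.9 − 36.5 = -0.6
x=90: ŷ = 3 + 0.5·90 = 48; e = 51.6 − 48 = 3.6
x=91: ŷ = 3 + 0.5·91 = 48.5; e = 43.7 − 48.5 = -4.8
x=93: ŷ = 3 + 0.5·93 = 49.5; e = 49.3 − 49.5 = -0.2
SSE = 1.44 + 10.24 + 0.36 + 12.96 + 23.04 + 0.04 = 48.08

SSE = 48.08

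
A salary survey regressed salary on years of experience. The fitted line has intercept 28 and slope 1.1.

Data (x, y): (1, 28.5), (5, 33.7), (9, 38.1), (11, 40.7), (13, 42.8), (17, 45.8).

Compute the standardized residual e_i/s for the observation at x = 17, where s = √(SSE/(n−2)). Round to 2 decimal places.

-1.32

x=1: ŷ = 28 + 1.1·1 = 29.1; e = 28.5 − 29.1 = -0.6
x=5: ŷ = 28 + 1.1·5 = 33.5; e = 33.7 − 33.5 = 0.2
x=9: ŷ = 28 + 1.1·9 = 37.9; e = 38.1 − 37.9 = 0.2
x=11: ŷ = 28 + 1.1·11 = 40.1; e = 40.7 − 40.1 = 0.6
x=13: ŷ = 28 + 1.1·13 = 42.3; e = 42.8 − 42.3 = 0.5
x=17: ŷ = 28 + 1.1·17 = 46.7; e = 45.8 − 46.7 = -0.9
SSE = 0.36 + 0.04 + 0.04 + 0.36 + 0.25 + 0.81 = 1.86
s = √(1.86/4) = 0.681909
e/s = -0.9 / 0.681909 = -1.32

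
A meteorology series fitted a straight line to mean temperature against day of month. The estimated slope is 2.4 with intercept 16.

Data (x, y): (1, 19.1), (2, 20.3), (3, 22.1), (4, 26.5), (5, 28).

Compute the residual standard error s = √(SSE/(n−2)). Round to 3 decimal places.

s = 0.959

x=1: ŷ = 16 + 2.4·1 = 18.4; r = 19.1 − 18.4 = 0.7
x=2: ŷ = 16 + 2.4·2 = 20.8; r = 20.3 − 20.8 = -0.5
x=3: ŷ = 16 + 2.4·3 = 23.2; r = 22.1 − 23.2 = -1.1
x=4: ŷ = 16 + 2.4·4 = 25.6; r = 26.5 − 25.6 = 0.9
x=5: ŷ = 16 + 2.4·5 = 28; r = 28 − 28 = 0
SSE = 0.49 + 0.25 + 1.21 + 0.81 + 0 = 2.76
s = √(2.76/3) = √0.92 ≈ 0.959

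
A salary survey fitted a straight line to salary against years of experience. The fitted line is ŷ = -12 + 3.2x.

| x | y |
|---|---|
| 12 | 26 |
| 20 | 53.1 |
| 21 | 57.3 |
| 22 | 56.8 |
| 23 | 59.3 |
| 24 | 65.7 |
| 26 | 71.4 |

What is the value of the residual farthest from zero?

e = -2.3

x=12: ŷ = -12 + 3.2·12 = 26.4; e = 26 − 26.4 = -0.4
x=20: ŷ = -12 + 3.2·20 = 52; e = 53.1 − 52 = 1.1
x=21: ŷ = -12 + 3.2·21 = 55.2; e = 57.3 − 55.2 = 2.1
x=22: ŷ = -12 + 3.2·22 = 58.4; e = 56.8 − 58.4 = -1.6
x=23: ŷ = -12 + 3.2·23 = 61.6; e = 59.3 − 61.6 = -2.3
x=24: ŷ = -12 + 3.2·24 = 64.8; e = 65.7 − 64.8 = 0.9
x=26: ŷ = -12 + 3.2·26 = 71.2; e = 71.4 − 71.2 = 0.2
Largest |e| is 2.3 at x = 23, residual -2.3.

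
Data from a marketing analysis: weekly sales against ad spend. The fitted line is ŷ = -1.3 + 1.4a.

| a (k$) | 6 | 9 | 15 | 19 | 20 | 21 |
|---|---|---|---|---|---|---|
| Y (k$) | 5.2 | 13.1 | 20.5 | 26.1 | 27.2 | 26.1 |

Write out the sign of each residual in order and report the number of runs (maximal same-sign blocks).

a=6: ŷ = -1.3 + 1.4·6 = 7.1; r = 5.2 − 7.1 = -1.9
a=9: ŷ = -1.3 + 1.4·9 = 11.3; r = 13.1 − 11.3 = 1.8
a=15: ŷ = -1.3 + 1.4·15 = 19.7; r = 20.5 − 19.7 = 0.8
a=19: ŷ = -1.3 + 1.4·19 = 25.3; r = 26.1 − 25.3 = 0.8
a=20: ŷ = -1.3 + 1.4·20 = 26.7; r = 27.2 − 26.7 = 0.5
a=21: ŷ = -1.3 + 1.4·21 = 28.1; r = 26.1 − 28.1 = -2
Signs: − + + + + −
Runs: −×1, +×4, −×1 → 3

3 runs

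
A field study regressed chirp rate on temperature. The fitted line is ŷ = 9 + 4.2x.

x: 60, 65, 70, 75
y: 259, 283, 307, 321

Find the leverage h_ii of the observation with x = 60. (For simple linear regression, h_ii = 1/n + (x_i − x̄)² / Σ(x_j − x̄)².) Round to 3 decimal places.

h = 0.700

x̄ = (60 + 65 + 70 + 75)/4 = 67.5
Σ(x − x̄)² = 56.25 + 6.25 + 6.25 + 56.25 = 125
h = 1/4 + (-7.5)²/125 = 0.25 + 0.45 = 0.700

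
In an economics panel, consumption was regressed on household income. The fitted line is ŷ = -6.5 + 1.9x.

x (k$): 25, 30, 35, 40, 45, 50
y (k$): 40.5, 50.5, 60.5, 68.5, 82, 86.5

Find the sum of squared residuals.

SSE = 14.5

x=25: ŷ = -6.5 + 1.9·25 = 41; e = 40.5 − 41 = -0.5
x=30: ŷ = -6.5 + 1.9·30 = 50.5; e = 50.5 − 50.5 = 0
x=35: ŷ = -6.5 + 1.9·35 = 60; e = 60.5 − 60 = 0.5
x=40: ŷ = -6.5 + 1.9·40 = 69.5; e = 68.5 − 69.5 = -1
x=45: ŷ = -6.5 + 1.9·45 = 79; e = 82 − 79 = 3
x=50: ŷ = -6.5 + 1.9·50 = 88.5; e = 86.5 − 88.5 = -2
SSE = 0.25 + 0 + 0.25 + 1 + 9 + 4 = 14.5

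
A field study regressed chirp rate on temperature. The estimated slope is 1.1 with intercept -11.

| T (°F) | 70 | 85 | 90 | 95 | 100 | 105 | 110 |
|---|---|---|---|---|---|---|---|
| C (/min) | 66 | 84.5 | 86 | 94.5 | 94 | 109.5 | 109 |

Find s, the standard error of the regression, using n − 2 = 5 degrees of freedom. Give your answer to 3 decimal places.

s = 3.464

T=70: ŷ = -11 + 1.1·70 = 66; r = 66 − 66 = 0
T=85: ŷ = -11 + 1.1·85 = 82.5; r = 84.5 − 82.5 = 2
T=90: ŷ = -11 + 1.1·90 = 88; r = 86 − 88 = -2
T=95: ŷ = -11 + 1.1·95 = 93.5; r = 94.5 − 93.5 = 1
T=100: ŷ = -11 + 1.1·100 = 99; r = 94 − 99 = -5
T=105: ŷ = -11 + 1.1·105 = 104.5; r = 109.5 − 104.5 = 5
T=110: ŷ = -11 + 1.1·110 = 110; r = 109 − 110 = -1
SSE = 0 + 4 + 4 + 1 + 25 + 25 + 1 = 60
s = √(60/5) = √12 ≈ 3.464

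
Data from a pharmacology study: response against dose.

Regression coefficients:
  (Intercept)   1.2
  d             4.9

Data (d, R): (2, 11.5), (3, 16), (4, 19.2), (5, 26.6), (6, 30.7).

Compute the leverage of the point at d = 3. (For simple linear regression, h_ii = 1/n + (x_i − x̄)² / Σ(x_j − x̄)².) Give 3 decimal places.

h = 0.300

d̄ = (2 + 3 + 4 + 5 + 6)/5 = 4
Σ(d − d̄)² = 4 + 1 + 0 + 1 + 4 = 10
h = 1/5 + (-1)²/10 = 0.2 + 0.1 = 0.300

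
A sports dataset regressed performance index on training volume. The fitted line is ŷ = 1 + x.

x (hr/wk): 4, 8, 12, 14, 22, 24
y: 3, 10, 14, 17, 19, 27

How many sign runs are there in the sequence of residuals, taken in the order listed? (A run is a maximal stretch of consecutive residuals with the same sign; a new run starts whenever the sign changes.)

4 runs

x=4: ŷ = 1 + 4 = 5; e = 3 − 5 = -2
x=8: ŷ = 1 + 8 = 9; e = 10 − 9 = 1
x=12: ŷ = 1 + 12 = 13; e = 14 − 13 = 1
x=14: ŷ = 1 + 14 = 15; e = 17 − 15 = 2
x=22: ŷ = 1 + 22 = 23; e = 19 − 23 = -4
x=24: ŷ = 1 + 24 = 25; e = 27 − 25 = 2
Signs: − + + + − +
Runs: −×1, +×3, −×1, +×1 → 4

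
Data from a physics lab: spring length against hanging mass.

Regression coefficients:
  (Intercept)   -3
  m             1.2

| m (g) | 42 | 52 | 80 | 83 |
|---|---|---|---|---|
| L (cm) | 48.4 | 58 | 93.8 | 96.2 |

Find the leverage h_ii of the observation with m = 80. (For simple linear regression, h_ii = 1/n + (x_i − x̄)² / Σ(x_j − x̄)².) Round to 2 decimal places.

m̄ = (42 + 52 + 80 + 83)/4 = 64.25
Σ(m − m̄)² = 495.062 + 150.062 + 248.062 + 351.562 = 1244.75
h = 1/4 + (15.75)²/1244.75 = 0.25 + 0.199287 = 0.45

h = 0.45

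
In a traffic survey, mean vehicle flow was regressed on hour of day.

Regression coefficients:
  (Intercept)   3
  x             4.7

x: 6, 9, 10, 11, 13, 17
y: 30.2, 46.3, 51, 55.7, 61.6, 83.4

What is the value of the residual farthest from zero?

e = -2.5

x=6: ŷ = 3 + 4.7·6 = 31.2; e = 30.2 − 31.2 = -1
x=9: ŷ = 3 + 4.7·9 = 45.3; e = 46.3 − 45.3 = 1
x=10: ŷ = 3 + 4.7·10 = 50; e = 51 − 50 = 1
x=11: ŷ = 3 + 4.7·11 = 54.7; e = 55.7 − 54.7 = 1
x=13: ŷ = 3 + 4.7·13 = 64.1; e = 61.6 − 64.1 = -2.5
x=17: ŷ = 3 + 4.7·17 = 82.9; e = 83.4 − 82.9 = 0.5
Largest |e| is 2.5 at x = 13, residual -2.5.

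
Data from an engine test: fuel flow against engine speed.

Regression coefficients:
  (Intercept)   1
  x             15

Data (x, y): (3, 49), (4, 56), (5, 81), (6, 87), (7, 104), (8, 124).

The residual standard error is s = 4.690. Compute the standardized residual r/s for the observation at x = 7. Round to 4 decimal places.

ŷ = 1 + 15·7 = 106
r = 104 − 106 = -2
r/s = -2 / 4.690 = -0.4264

-0.4264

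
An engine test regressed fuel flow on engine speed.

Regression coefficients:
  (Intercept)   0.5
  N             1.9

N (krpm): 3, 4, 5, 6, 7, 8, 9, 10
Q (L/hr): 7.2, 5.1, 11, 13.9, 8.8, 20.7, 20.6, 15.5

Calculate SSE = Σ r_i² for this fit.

SSE = 90

N=3: Q̂ = 0.5 + 1.9·3 = 6.2; r = 7.2 − 6.2 = 1
N=4: Q̂ = 0.5 + 1.9·4 = 8.1; r = 5.1 − 8.1 = -3
N=5: Q̂ = 0.5 + 1.9·5 = 10; r = 11 − 10 = 1
N=6: Q̂ = 0.5 + 1.9·6 = 11.9; r = 13.9 − 11.9 = 2
N=7: Q̂ = 0.5 + 1.9·7 = 13.8; r = 8.8 − 13.8 = -5
N=8: Q̂ = 0.5 + 1.9·8 = 15.7; r = 20.7 − 15.7 = 5
N=9: Q̂ = 0.5 + 1.9·9 = 17.6; r = 20.6 − 17.6 = 3
N=10: Q̂ = 0.5 + 1.9·10 = 19.5; r = 15.5 − 19.5 = -4
SSE = 1 + 9 + 1 + 4 + 25 + 25 + 9 + 16 = 90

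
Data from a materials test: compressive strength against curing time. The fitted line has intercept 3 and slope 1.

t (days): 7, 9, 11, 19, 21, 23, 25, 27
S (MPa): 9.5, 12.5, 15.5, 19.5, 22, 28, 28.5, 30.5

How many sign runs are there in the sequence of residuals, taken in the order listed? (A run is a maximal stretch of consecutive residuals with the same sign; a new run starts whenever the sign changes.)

t=7: ŷ = 3 + 7 = 10; r = 9.5 − 10 = -0.5
t=9: ŷ = 3 + 9 = 12; r = 12.5 − 12 = 0.5
t=11: ŷ = 3 + 11 = 14; r = 15.5 − 14 = 1.5
t=19: ŷ = 3 + 19 = 22; r = 19.5 − 22 = -2.5
t=21: ŷ = 3 + 21 = 24; r = 22 − 24 = -2
t=23: ŷ = 3 + 23 = 26; r = 28 − 26 = 2
t=25: ŷ = 3 + 25 = 28; r = 28.5 − 28 = 0.5
t=27: ŷ = 3 + 27 = 30; r = 30.5 − 30 = 0.5
Signs: − + + − − + + +
Runs: −×1, +×2, −×2, +×3 → 4

4 runs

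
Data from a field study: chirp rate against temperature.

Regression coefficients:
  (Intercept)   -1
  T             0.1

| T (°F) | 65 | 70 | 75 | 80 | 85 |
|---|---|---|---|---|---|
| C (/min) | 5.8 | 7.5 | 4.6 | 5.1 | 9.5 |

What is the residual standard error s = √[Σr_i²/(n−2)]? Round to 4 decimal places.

s = 2.1260

T=65: Ĉ = -1 + 0.1·65 = 5.5; r = 5.8 − 5.5 = 0.3
T=70: Ĉ = -1 + 0.1·70 = 6; r = 7.5 − 6 = 1.5
T=75: Ĉ = -1 + 0.1·75 = 6.5; r = 4.6 − 6.5 = -1.9
T=80: Ĉ = -1 + 0.1·80 = 7; r = 5.1 − 7 = -1.9
T=85: Ĉ = -1 + 0.1·85 = 7.5; r = 9.5 − 7.5 = 2
SSE = 0.09 + 2.25 + 3.61 + 3.61 + 4 = 13.56
s = √(13.56/3) = √4.52 ≈ 2.1260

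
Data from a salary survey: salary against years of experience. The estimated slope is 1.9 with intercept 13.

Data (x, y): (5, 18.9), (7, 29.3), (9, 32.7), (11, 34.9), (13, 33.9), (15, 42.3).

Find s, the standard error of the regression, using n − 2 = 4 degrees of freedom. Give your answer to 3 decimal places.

s = 3.347

x=5: ŷ = 13 + 1.9·5 = 22.5; e = 18.9 − 22.5 = -3.6
x=7: ŷ = 13 + 1.9·7 = 26.3; e = 29.3 − 26.3 = 3
x=9: ŷ = 13 + 1.9·9 = 30.1; e = 32.7 − 30.1 = 2.6
x=11: ŷ = 13 + 1.9·11 = 33.9; e = 34.9 − 33.9 = 1
x=13: ŷ = 13 + 1.9·13 = 37.7; e = 33.9 − 37.7 = -3.8
x=15: ŷ = 13 + 1.9·15 = 41.5; e = 42.3 − 41.5 = 0.8
SSE = 12.96 + 9 + 6.76 + 1 + 14.44 + 0.64 = 44.8
s = √(44.8/4) = √11.2 ≈ 3.347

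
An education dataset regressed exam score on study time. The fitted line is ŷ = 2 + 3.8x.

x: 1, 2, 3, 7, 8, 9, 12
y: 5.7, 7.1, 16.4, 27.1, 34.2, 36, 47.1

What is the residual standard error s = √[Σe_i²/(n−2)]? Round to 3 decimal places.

s = 2.051

x=1: ŷ = 2 + 3.8·1 = 5.8; e = 5.7 − 5.8 = -0.1
x=2: ŷ = 2 + 3.8·2 = 9.6; e = 7.1 − 9.6 = -2.5
x=3: ŷ = 2 + 3.8·3 = 13.4; e = 16.4 − 13.4 = 3
x=7: ŷ = 2 + 3.8·7 = 28.6; e = 27.1 − 28.6 = -1.5
x=8: ŷ = 2 + 3.8·8 = 32.4; e = 34.2 − 32.4 = 1.8
x=9: ŷ = 2 + 3.8·9 = 36.2; e = 36 − 36.2 = -0.2
x=12: ŷ = 2 + 3.8·12 = 47.6; e = 47.1 − 47.6 = -0.5
SSE = 0.01 + 6.25 + 9 + 2.25 + 3.24 + 0.04 + 0.25 = 21.04
s = √(21.04/5) = √4.208 ≈ 2.051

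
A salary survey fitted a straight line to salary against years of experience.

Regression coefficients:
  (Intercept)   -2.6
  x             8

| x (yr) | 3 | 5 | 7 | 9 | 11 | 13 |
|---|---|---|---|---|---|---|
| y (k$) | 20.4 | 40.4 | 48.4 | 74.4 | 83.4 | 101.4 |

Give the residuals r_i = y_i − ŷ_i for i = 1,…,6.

x=3: ŷ = -2.6 + 8·3 = 21.4; r = 20.4 − 21.4 = -1
x=5: ŷ = -2.6 + 8·5 = 37.4; r = 40.4 − 37.4 = 3
x=7: ŷ = -2.6 + 8·7 = 53.4; r = 48.4 − 53.4 = -5
x=9: ŷ = -2.6 + 8·9 = 69.4; r = 74.4 − 69.4 = 5
x=11: ŷ = -2.6 + 8·11 = 85.4; r = 83.4 − 85.4 = -2
x=13: ŷ = -2.6 + 8·13 = 101.4; r = 101.4 − 101.4 = 0

-1, 3, -5, 5, -2, 0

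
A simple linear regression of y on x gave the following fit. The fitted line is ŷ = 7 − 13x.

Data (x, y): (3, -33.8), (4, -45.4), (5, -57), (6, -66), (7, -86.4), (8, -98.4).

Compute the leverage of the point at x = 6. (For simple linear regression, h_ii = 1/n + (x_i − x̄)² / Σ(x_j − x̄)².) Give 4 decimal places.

h = 0.1810

x̄ = (3 + 4 + 5 + 6 + 7 + 8)/6 = 5.5
Σ(x − x̄)² = 6.25 + 2.25 + 0.25 + 0.25 + 2.25 + 6.25 = 17.5
h = 1/6 + (0.5)²/17.5 = 0.166667 + 0.0142857 = 0.1810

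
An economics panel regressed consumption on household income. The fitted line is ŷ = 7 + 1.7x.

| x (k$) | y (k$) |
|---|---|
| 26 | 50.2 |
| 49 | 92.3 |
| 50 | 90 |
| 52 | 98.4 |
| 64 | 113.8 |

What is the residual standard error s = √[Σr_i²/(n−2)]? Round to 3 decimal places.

s = 2.708

x=26: ŷ = 7 + 1.7·26 = 51.2; r = 50.2 − 51.2 = -1
x=49: ŷ = 7 + 1.7·49 = 90.3; r = 92.3 − 90.3 = 2
x=50: ŷ = 7 + 1.7·50 = 92; r = 90 − 92 = -2
x=52: ŷ = 7 + 1.7·52 = 95.4; r = 98.4 − 95.4 = 3
x=64: ŷ = 7 + 1.7·64 = 115.8; r = 113.8 − 115.8 = -2
SSE = 1 + 4 + 4 + 9 + 4 = 22
s = √(22/3) = √7.33333 ≈ 2.708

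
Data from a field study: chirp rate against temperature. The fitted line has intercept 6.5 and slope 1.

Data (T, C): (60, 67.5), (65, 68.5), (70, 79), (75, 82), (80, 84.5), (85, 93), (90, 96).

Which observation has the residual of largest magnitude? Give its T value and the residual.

T=60: Ĉ = 6.5 + 60 = 66.5; r = 67.5 − 66.5 = 1
T=65: Ĉ = 6.5 + 65 = 71.5; r = 68.5 − 71.5 = -3
T=70: Ĉ = 6.5 + 70 = 76.5; r = 79 − 76.5 = 2.5
T=75: Ĉ = 6.5 + 75 = 81.5; r = 82 − 81.5 = 0.5
T=80: Ĉ = 6.5 + 80 = 86.5; r = 84.5 − 86.5 = -2
T=85: Ĉ = 6.5 + 85 = 91.5; r = 93 − 91.5 = 1.5
T=90: Ĉ = 6.5 + 90 = 96.5; r = 96 − 96.5 = -0.5
Largest |r| is 3 at T = 65, residual -3.

T = 65, r = -3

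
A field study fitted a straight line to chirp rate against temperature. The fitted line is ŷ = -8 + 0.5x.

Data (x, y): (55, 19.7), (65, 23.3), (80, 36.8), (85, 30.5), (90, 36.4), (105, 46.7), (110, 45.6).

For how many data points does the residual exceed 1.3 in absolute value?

x=55: ŷ = -8 + 0.5·55 = 19.5; r = 19.7 − 19.5 = 0.2
x=65: ŷ = -8 + 0.5·65 = 24.5; r = 23.3 − 24.5 = -1.2
x=80: ŷ = -8 + 0.5·80 = 32; r = 36.8 − 32 = 4.8
x=85: ŷ = -8 + 0.5·85 = 34.5; r = 30.5 − 34.5 = -4
x=90: ŷ = -8 + 0.5·90 = 37; r = 36.4 − 37 = -0.6
x=105: ŷ = -8 + 0.5·105 = 44.5; r = 46.7 − 44.5 = 2.2
x=110: ŷ = -8 + 0.5·110 = 47; r = 45.6 − 47 = -1.4
|r| > 1.3: x=80 (|r|=4.8), x=85 (|r|=4), x=105 (|r|=2.2), x=110 (|r|=1.4) → 4

4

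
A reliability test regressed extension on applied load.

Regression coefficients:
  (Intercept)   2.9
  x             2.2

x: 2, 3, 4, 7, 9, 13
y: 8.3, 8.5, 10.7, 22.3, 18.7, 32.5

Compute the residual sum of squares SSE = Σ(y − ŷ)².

x=2: ŷ = 2.9 + 2.2·2 = 7.3; r = 8.3 − 7.3 = 1
x=3: ŷ = 2.9 + 2.2·3 = 9.5; r = 8.5 − 9.5 = -1
x=4: ŷ = 2.9 + 2.2·4 = 11.7; r = 10.7 − 11.7 = -1
x=7: ŷ = 2.9 + 2.2·7 = 18.3; r = 22.3 − 18.3 = 4
x=9: ŷ = 2.9 + 2.2·9 = 22.7; r = 18.7 − 22.7 = -4
x=13: ŷ = 2.9 + 2.2·13 = 31.5; r = 32.5 − 31.5 = 1
SSE = 1 + 1 + 1 + 16 + 16 + 1 = 36

SSE = 36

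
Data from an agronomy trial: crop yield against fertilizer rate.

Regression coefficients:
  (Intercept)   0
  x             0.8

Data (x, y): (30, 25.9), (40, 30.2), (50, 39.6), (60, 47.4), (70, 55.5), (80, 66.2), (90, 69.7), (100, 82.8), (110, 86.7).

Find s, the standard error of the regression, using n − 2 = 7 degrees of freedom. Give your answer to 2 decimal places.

s = 1.97

x=30: ŷ = 0.8·30 = 24; r = 25.9 − 24 = 1.9
x=40: ŷ = 0.8·40 = 32; r = 30.2 − 32 = -1.8
x=50: ŷ = 0.8·50 = 40; r = 39.6 − 40 = -0.4
x=60: ŷ = 0.8·60 = 48; r = 47.4 − 48 = -0.6
x=70: ŷ = 0.8·70 = 56; r = 55.5 − 56 = -0.5
x=80: ŷ = 0.8·80 = 64; r = 66.2 − 64 = 2.2
x=90: ŷ = 0.8·90 = 72; r = 69.7 − 72 = -2.3
x=100: ŷ = 0.8·100 = 80; r = 82.8 − 80 = 2.8
x=110: ŷ = 0.8·110 = 88; r = 86.7 − 88 = -1.3
SSE = 3.61 + 3.24 + 0.16 + 0.36 + 0.25 + 4.84 + 5.29 + 7.84 + 1.69 = 27.28
s = √(27.28/7) = √3.89714 ≈ 1.97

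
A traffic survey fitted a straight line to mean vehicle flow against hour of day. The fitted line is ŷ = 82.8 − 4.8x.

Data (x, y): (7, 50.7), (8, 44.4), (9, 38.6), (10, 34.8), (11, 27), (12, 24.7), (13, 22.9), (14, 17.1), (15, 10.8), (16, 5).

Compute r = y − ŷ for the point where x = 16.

ŷ = 82.8 − 4.8·16 = 6
r = 5 − 6 = -1

r = -1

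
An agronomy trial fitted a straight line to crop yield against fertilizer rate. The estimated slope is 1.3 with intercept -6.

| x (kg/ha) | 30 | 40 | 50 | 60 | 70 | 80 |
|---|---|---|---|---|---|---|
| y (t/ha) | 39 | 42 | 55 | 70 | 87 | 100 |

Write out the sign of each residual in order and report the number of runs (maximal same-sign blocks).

3 runs

x=30: ŷ = -6 + 1.3·30 = 33; e = 39 − 33 = 6
x=40: ŷ = -6 + 1.3·40 = 46; e = 42 − 46 = -4
x=50: ŷ = -6 + 1.3·50 = 59; e = 55 − 59 = -4
x=60: ŷ = -6 + 1.3·60 = 72; e = 70 − 72 = -2
x=70: ŷ = -6 + 1.3·70 = 85; e = 87 − 85 = 2
x=80: ŷ = -6 + 1.3·80 = 98; e = 100 − 98 = 2
Signs: + − − − + +
Runs: +×1, −×3, +×2 → 3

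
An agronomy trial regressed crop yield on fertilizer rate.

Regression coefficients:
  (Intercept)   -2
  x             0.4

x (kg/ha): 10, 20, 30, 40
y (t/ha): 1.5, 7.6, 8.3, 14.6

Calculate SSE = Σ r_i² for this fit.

SSE = 6.06

x=10: ŷ = -2 + 0.4·10 = 2; r = 1.5 − 2 = -0.5
x=20: ŷ = -2 + 0.4·20 = 6; r = 7.6 − 6 = 1.6
x=30: ŷ = -2 + 0.4·30 = 10; r = 8.3 − 10 = -1.7
x=40: ŷ = -2 + 0.4·40 = 14; r = 14.6 − 14 = 0.6
SSE = 0.25 + 2.56 + 2.89 + 0.36 = 6.06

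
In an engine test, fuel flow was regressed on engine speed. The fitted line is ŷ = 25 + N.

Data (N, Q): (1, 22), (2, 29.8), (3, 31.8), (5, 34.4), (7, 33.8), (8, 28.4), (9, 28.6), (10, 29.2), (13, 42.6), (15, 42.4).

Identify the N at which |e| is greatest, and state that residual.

N=1: ŷ = 25 + 1 = 26; e = 22 − 26 = -4
N=2: ŷ = 25 + 2 = 27; e = 29.8 − 27 = 2.8
N=3: ŷ = 25 + 3 = 28; e = 31.8 − 28 = 3.8
N=5: ŷ = 25 + 5 = 30; e = 34.4 − 30 = 4.4
N=7: ŷ = 25 + 7 = 32; e = 33.8 − 32 = 1.8
N=8: ŷ = 25 + 8 = 33; e = 28.4 − 33 = -4.6
N=9: ŷ = 25 + 9 = 34; e = 28.6 − 34 = -5.4
N=10: ŷ = 25 + 10 = 35; e = 29.2 − 35 = -5.8
N=13: ŷ = 25 + 13 = 38; e = 42.6 − 38 = 4.6
N=15: ŷ = 25 + 15 = 40; e = 42.4 − 40 = 2.4
Largest |e| is 5.8 at N = 10, residual -5.8.

N = 10, e = -5.8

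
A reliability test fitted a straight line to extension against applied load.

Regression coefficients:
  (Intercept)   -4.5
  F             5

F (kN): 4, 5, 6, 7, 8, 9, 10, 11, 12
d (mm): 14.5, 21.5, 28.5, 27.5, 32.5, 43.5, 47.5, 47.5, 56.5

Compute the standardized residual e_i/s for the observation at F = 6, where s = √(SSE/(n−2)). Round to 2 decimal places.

F=4: ŷ = -4.5 + 5·4 = 15.5; e = 14.5 − 15.5 = -1
F=5: ŷ = -4.5 + 5·5 = 20.5; e = 21.5 − 20.5 = 1
F=6: ŷ = -4.5 + 5·6 = 25.5; e = 28.5 − 25.5 = 3
F=7: ŷ = -4.5 + 5·7 = 30.5; e = 27.5 − 30.5 = -3
F=8: ŷ = -4.5 + 5·8 = 35.5; e = 32.5 − 35.5 = -3
F=9: ŷ = -4.5 + 5·9 = 40.5; e = 43.5 − 40.5 = 3
F=10: ŷ = -4.5 + 5·10 = 45.5; e = 47.5 − 45.5 = 2
F=11: ŷ = -4.5 + 5·11 = 50.5; e = 47.5 − 50.5 = -3
F=12: ŷ = -4.5 + 5·12 = 55.5; e = 56.5 − 55.5 = 1
SSE = 1 + 1 + 9 + 9 + 9 + 9 + 4 + 9 + 1 = 52
s = √(52/7) = 2.72554
e/s = 3 / 2.72554 = 1.10

1.10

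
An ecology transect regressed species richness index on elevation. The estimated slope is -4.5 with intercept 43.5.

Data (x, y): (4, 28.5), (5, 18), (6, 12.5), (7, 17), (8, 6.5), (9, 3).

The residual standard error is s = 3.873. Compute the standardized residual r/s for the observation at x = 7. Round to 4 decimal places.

ŷ = 43.5 − 4.5·7 = 12
r = 17 − 12 = 5
r/s = 5 / 3.873 = 1.2910

1.2910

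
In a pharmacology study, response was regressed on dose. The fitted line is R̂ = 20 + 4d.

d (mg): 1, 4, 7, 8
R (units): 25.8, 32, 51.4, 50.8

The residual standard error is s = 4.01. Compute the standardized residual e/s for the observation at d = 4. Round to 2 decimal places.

-1.00

R̂ = 20 + 4·4 = 36
e = 32 − 36 = -4
e/s = -4 / 4.01 = -1.00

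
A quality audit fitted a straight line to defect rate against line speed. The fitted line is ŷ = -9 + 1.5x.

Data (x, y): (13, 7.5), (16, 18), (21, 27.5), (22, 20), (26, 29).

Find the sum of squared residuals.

SSE = 60

x=13: ŷ = -9 + 1.5·13 = 10.5; r = 7.5 − 10.5 = -3
x=16: ŷ = -9 + 1.5·16 = 15; r = 18 − 15 = 3
x=21: ŷ = -9 + 1.5·21 = 22.5; r = 27.5 − 22.5 = 5
x=22: ŷ = -9 + 1.5·22 = 24; r = 20 − 24 = -4
x=26: ŷ = -9 + 1.5·26 = 30; r = 29 − 30 = -1
SSE = 9 + 9 + 25 + 16 + 1 = 60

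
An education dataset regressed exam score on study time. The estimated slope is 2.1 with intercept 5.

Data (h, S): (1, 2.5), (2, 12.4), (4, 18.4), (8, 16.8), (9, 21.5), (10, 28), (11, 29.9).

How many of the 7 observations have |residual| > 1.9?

h=1: Ŝ = 5 + 2.1·1 = 7.1; e = 2.5 − 7.1 = -4.6
h=2: Ŝ = 5 + 2.1·2 = 9.2; e = 12.4 − 9.2 = 3.2
h=4: Ŝ = 5 + 2.1·4 = 13.4; e = 18.4 − 13.4 = 5
h=8: Ŝ = 5 + 2.1·8 = 21.8; e = 16.8 − 21.8 = -5
h=9: Ŝ = 5 + 2.1·9 = 23.9; e = 21.5 − 23.9 = -2.4
h=10: Ŝ = 5 + 2.1·10 = 26; e = 28 − 26 = 2
h=11: Ŝ = 5 + 2.1·11 = 28.1; e = 29.9 − 28.1 = 1.8
|e| > 1.9: h=1 (|e|=4.6), h=2 (|e|=3.2), h=4 (|e|=5), h=8 (|e|=5), h=9 (|e|=2.4), h=10 (|e|=2) → 6

6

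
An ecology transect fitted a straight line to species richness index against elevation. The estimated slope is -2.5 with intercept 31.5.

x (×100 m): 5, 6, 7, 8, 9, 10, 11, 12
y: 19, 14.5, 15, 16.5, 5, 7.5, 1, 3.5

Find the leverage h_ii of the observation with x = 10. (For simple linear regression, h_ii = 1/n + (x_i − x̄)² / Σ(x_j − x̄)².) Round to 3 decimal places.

h = 0.179

x̄ = (5 + 6 + 7 + 8 + 9 + 10 + 11 + 12)/8 = 8.5
Σ(x − x̄)² = 12.25 + 6.25 + 2.25 + 0.25 + 0.25 + 2.25 + 6.25 + 12.25 = 42
h = 1/8 + (1.5)²/42 = 0.125 + 0.0535714 = 0.179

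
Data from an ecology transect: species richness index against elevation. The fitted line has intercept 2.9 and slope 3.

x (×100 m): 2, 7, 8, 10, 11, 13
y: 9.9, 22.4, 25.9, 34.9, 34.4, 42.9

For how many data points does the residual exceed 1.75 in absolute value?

x=2: ŷ = 2.9 + 3·2 = 8.9; r = 9.9 − 8.9 = 1
x=7: ŷ = 2.9 + 3·7 = 23.9; r = 22.4 − 23.9 = -1.5
x=8: ŷ = 2.9 + 3·8 = 26.9; r = 25.9 − 26.9 = -1
x=10: ŷ = 2.9 + 3·10 = 32.9; r = 34.9 − 32.9 = 2
x=11: ŷ = 2.9 + 3·11 = 35.9; r = 34.4 − 35.9 = -1.5
x=13: ŷ = 2.9 + 3·13 = 41.9; r = 42.9 − 41.9 = 1
|r| > 1.75: x=10 (|r|=2) → 1

1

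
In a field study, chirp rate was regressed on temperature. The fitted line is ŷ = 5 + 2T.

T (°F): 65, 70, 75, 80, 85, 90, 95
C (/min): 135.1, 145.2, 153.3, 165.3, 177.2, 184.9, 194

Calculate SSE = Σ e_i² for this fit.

SSE = 8.88

T=65: ŷ = 5 + 2·65 = 135; e = 135.1 − 135 = 0.1
T=70: ŷ = 5 + 2·70 = 145; e = 145.2 − 145 = 0.2
T=75: ŷ = 5 + 2·75 = 155; e = 153.3 − 155 = -1.7
T=80: ŷ = 5 + 2·80 = 165; e = 165.3 − 165 = 0.3
T=85: ŷ = 5 + 2·85 = 175; e = 177.2 − 175 = 2.2
T=90: ŷ = 5 + 2·90 = 185; e = 184.9 − 185 = -0.1
T=95: ŷ = 5 + 2·95 = 195; e = 194 − 195 = -1
SSE = 0.01 + 0.04 + 2.89 + 0.09 + 4.84 + 0.01 + 1 = 8.88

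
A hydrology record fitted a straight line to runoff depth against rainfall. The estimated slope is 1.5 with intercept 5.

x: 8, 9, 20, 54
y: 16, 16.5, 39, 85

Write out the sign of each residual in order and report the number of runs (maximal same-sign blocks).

3 runs

x=8: ŷ = 5 + 1.5·8 = 17; r = 16 − 17 = -1
x=9: ŷ = 5 + 1.5·9 = 18.5; r = 16.5 − 18.5 = -2
x=20: ŷ = 5 + 1.5·20 = 35; r = 39 − 35 = 4
x=54: ŷ = 5 + 1.5·54 = 86; r = 85 − 86 = -1
Signs: − − + −
Runs: −×2, +×1, −×1 → 3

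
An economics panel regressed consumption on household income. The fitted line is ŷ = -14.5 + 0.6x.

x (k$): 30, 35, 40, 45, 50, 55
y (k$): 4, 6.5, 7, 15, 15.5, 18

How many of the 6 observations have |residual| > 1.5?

x=30: ŷ = -14.5 + 0.6·30 = 3.5; e = 4 − 3.5 = 0.5
x=35: ŷ = -14.5 + 0.6·35 = 6.5; e = 6.5 − 6.5 = 0
x=40: ŷ = -14.5 + 0.6·40 = 9.5; e = 7 − 9.5 = -2.5
x=45: ŷ = -14.5 + 0.6·45 = 12.5; e = 15 − 12.5 = 2.5
x=50: ŷ = -14.5 + 0.6·50 = 15.5; e = 15.5 − 15.5 = 0
x=55: ŷ = -14.5 + 0.6·55 = 18.5; e = 18 − 18.5 = -0.5
|e| > 1.5: x=40 (|e|=2.5), x=45 (|e|=2.5) → 2

2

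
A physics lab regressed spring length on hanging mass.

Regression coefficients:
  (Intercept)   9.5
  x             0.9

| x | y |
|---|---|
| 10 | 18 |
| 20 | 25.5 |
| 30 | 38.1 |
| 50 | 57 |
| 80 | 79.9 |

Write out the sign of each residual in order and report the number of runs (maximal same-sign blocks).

3 runs

x=10: ŷ = 9.5 + 0.9·10 = 18.5; r = 18 − 18.5 = -0.5
x=20: ŷ = 9.5 + 0.9·20 = 27.5; r = 25.5 − 27.5 = -2
x=30: ŷ = 9.5 + 0.9·30 = 36.5; r = 38.1 − 36.5 = 1.6
x=50: ŷ = 9.5 + 0.9·50 = 54.5; r = 57 − 54.5 = 2.5
x=80: ŷ = 9.5 + 0.9·80 = 81.5; r = 79.9 − 81.5 = -1.6
Signs: − − + + −
Runs: −×2, +×2, −×1 → 3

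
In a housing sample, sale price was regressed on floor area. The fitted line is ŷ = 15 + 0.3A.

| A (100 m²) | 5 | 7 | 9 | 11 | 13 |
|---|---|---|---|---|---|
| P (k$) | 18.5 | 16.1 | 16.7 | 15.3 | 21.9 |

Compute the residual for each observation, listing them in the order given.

A=5: ŷ = 15 + 0.3·5 = 16.5; r = 18.5 − 16.5 = 2
A=7: ŷ = 15 + 0.3·7 = 17.1; r = 16.1 − 17.1 = -1
A=9: ŷ = 15 + 0.3·9 = 17.7; r = 16.7 − 17.7 = -1
A=11: ŷ = 15 + 0.3·11 = 18.3; r = 15.3 − 18.3 = -3
A=13: ŷ = 15 + 0.3·13 = 18.9; r = 21.9 − 18.9 = 3

2, -1, -1, -3, 3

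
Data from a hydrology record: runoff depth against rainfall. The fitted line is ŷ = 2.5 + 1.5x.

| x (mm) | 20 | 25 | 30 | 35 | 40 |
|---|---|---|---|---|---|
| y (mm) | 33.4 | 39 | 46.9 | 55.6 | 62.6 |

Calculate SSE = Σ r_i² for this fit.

x=20: ŷ = 2.5 + 1.5·20 = 32.5; r = 33.4 − 32.5 = 0.9
x=25: ŷ = 2.5 + 1.5·25 = 40; r = 39 − 40 = -1
x=30: ŷ = 2.5 + 1.5·30 = 47.5; r = 46.9 − 47.5 = -0.6
x=35: ŷ = 2.5 + 1.5·35 = 55; r = 55.6 − 55 = 0.6
x=40: ŷ = 2.5 + 1.5·40 = 62.5; r = 62.6 − 62.5 = 0.1
SSE = 0.81 + 1 + 0.36 + 0.36 + 0.01 = 2.54

SSE = 2.54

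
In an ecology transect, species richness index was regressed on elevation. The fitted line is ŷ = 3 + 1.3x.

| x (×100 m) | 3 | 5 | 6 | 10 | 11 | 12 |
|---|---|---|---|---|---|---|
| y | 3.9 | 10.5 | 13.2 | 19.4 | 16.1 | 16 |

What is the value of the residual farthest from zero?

x=3: ŷ = 3 + 1.3·3 = 6.9; e = 3.9 − 6.9 = -3
x=5: ŷ = 3 + 1.3·5 = 9.5; e = 10.5 − 9.5 = 1
x=6: ŷ = 3 + 1.3·6 = 10.8; e = 13.2 − 10.8 = 2.4
x=10: ŷ = 3 + 1.3·10 = 16; e = 19.4 − 16 = 3.4
x=11: ŷ = 3 + 1.3·11 = 17.3; e = 16.1 − 17.3 = -1.2
x=12: ŷ = 3 + 1.3·12 = 18.6; e = 16 − 18.6 = -2.6
Largest |e| is 3.4 at x = 10, residual 3.4.

e = 3.4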